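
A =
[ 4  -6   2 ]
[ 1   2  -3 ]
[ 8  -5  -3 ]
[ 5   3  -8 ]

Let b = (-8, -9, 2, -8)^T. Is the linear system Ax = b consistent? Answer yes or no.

no

Row reduce the augmented matrix [A | b].
R2 ← R2 − (1/4)·R1: [0, 7/2, -7/2, -7]
R3 ← R3 − (2)·R1: [0, 7, -7, 18]
R4 ← R4 − (5/4)·R1: [0, 21/2, -21/2, 2]
R3 ← R3 − (2)·R2: [0, 0, 0, 32]
R4 ← R4 − (3)·R2: [0, 0, 0, 23]
R4 ← R4 − (23/32)·R3: [0, 0, 0, 0]
The echelon form has 3 nonzero rows; the last pivot sits in the augmented column, so rank(A) = 2 but rank([A|b]) = 3.
Since the ranks differ, the system is inconsistent.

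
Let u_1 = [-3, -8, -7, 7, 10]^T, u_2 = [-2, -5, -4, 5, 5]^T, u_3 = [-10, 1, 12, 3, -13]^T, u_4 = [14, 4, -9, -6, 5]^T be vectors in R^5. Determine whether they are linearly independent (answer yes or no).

no

Form the matrix with these vectors as rows and row reduce.
R2 ← R2 − (2/3)·R1: [0, 1/3, 2/3, 1/3, -5/3]
R3 ← R3 − (10/3)·R1: [0, 83/3, 106/3, -61/3, -139/3]
R4 ← R4 + (14/3)·R1: [0, -100/3, -125/3, 80/3, 155/3]
R3 ← R3 − (83)·R2: [0, 0, -20, -48, 92]
R4 ← R4 + (100)·R2: [0, 0, 25, 60, -115]
R4 ← R4 + (5/4)·R3: [0, 0, 0, 0, 0]
3 nonzero rows, so the 4 vectors span a space of dimension 3.
Since 3 < 4, the vectors are linearly dependent.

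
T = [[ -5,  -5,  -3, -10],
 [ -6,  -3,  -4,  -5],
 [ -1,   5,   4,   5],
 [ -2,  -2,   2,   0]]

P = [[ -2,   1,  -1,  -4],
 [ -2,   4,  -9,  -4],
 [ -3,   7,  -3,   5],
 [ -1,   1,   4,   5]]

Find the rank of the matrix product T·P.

First compute TP:
[[ 39, -56,  19, -25],
 [ 35, -51,  25,  -9],
 [-25,  52, -36,  29],
 [  2,   4,  14,  26]]
Now row reduce the product.
R2 ← R2 − (35/39)·R1: [0, -29/39, 310/39, 524/39]
R3 ← R3 + (25/39)·R1: [0, 628/39, -929/39, 506/39]
R4 ← R4 − (2/39)·R1: [0, 268/39, 508/39, 1064/39]
R3 ← R3 + (628/29)·R2: [0, 0, 4301/29, 8814/29]
R4 ← R4 + (268/29)·R2: [0, 0, 2508/29, 4392/29]
R4 ← R4 − (228/391)·R3: [0, 0, 0, -10080/391]
4 nonzero rows, so rank(TP) = 4.

4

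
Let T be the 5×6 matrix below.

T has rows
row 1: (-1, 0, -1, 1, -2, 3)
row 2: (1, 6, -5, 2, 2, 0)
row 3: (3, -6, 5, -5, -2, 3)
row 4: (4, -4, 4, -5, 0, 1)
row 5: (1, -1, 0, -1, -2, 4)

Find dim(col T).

Row reduce to echelon form.
R2 ← R2 + R1: [0, 6, -6, 3, 0, 3]
R3 ← R3 + (3)·R1: [0, -6, 2, -2, -8, 12]
R4 ← R4 + (4)·R1: [0, -4, 0, -1, -8, 13]
R5 ← R5 + R1: [0, -1, -1, 0, -4, 7]
R3 ← R3 + R2: [0, 0, -4, 1, -8, 15]
R4 ← R4 + (2/3)·R2: [0, 0, -4, 1, -8, 15]
R5 ← R5 + (1/6)·R2: [0, 0, -2, 1/2, -4, 15/2]
R4 ← R4 − R3: [0, 0, 0, 0, 0, 0]
R5 ← R5 − (1/2)·R3: [0, 0, 0, 0, 0, 0]
Echelon form has 3 nonzero rows, so rank(T) = 3.
The column space has dimension equal to the rank: 3.

3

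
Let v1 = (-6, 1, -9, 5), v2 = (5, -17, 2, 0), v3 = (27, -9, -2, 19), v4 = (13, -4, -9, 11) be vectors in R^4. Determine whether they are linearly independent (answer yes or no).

yes

Form the matrix with these vectors as rows and row reduce.
R2 ← R2 + (5/6)·R1: [0, -97/6, -11/2, 25/6]
R3 ← R3 + (9/2)·R1: [0, -9/2, -85/2, 83/2]
R4 ← R4 + (13/6)·R1: [0, -11/6, -57/2, 131/6]
R3 ← R3 − (27/97)·R2: [0, 0, -3974/97, 3913/97]
R4 ← R4 − (11/97)·R2: [0, 0, -2704/97, 2072/97]
R4 ← R4 − (1352/1987)·R3: [0, 0, 0, -12096/1987]
4 nonzero rows, so the 4 vectors span a space of dimension 4.
Since 4 = 4, the vectors are linearly independent.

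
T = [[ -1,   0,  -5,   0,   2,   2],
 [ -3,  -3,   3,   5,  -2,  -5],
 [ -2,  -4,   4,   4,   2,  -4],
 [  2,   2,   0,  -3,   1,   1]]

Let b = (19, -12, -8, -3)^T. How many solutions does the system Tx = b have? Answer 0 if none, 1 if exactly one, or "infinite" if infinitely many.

Row reduce the augmented matrix [T | b].
R2 ← R2 − (3)·R1: [0, -3, 18, 5, -8, -11, -69]
R3 ← R3 − (2)·R1: [0, -4, 14, 4, -2, -8, -46]
R4 ← R4 + (2)·R1: [0, 2, -10, -3, 5, 5, 35]
R3 ← R3 − (4/3)·R2: [0, 0, -10, -8/3, 26/3, 20/3, 46]
R4 ← R4 + (2/3)·R2: [0, 0, 2, 1/3, -1/3, -7/3, -11]
R4 ← R4 + (1/5)·R3: [0, 0, 0, -1/5, 7/5, -1, -9/5]
The echelon form has 4 nonzero rows, and every pivot lies in the first 6 columns, so rank(T) = rank([T|b]) = 4.
The system is consistent.
rank = 4 < 6 unknowns, so there are infinitely many solutions.

infinite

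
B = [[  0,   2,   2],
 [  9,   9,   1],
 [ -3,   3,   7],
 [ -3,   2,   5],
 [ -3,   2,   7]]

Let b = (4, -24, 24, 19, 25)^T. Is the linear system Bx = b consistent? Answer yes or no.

yes

Row reduce the augmented matrix [B | b].
Swap R1 ↔ R2
R3 ← R3 + (1/3)·R1: [0, 6, 22/3, 16]
R4 ← R4 + (1/3)·R1: [0, 5, 16/3, 11]
R5 ← R5 + (1/3)·R1: [0, 5, 22/3, 17]
R3 ← R3 − (3)·R2: [0, 0, 4/3, 4]
R4 ← R4 − (5/2)·R2: [0, 0, 1/3, 1]
R5 ← R5 − (5/2)·R2: [0, 0, 7/3, 7]
R4 ← R4 − (1/4)·R3: [0, 0, 0, 0]
R5 ← R5 − (7/4)·R3: [0, 0, 0, 0]
The echelon form has 3 nonzero rows, and every pivot lies in the first 3 columns, so rank(B) = rank([B|b]) = 3.
The system is consistent.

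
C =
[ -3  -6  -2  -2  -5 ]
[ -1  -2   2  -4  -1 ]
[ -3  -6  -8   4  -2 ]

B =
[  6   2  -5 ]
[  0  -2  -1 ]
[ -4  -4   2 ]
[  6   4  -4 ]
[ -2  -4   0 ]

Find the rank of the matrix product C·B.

First compute CB:
[[-12,  26,  25],
 [-36, -18,  27],
 [ 42,  62, -11]]
Now row reduce the product.
R2 ← R2 − (3)·R1: [0, -96, -48]
R3 ← R3 + (7/2)·R1: [0, 153, 153/2]
R3 ← R3 + (51/32)·R2: [0, 0, 0]
2 nonzero rows, so rank(CB) = 2.

2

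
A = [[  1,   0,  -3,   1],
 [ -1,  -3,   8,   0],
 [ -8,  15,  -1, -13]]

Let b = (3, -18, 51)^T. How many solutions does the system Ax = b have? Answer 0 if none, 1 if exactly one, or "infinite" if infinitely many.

Row reduce the augmented matrix [A | b].
R2 ← R2 + R1: [0, -3, 5, 1, -15]
R3 ← R3 + (8)·R1: [0, 15, -25, -5, 75]
R3 ← R3 + (5)·R2: [0, 0, 0, 0, 0]
The echelon form has 2 nonzero rows, and every pivot lies in the first 4 columns, so rank(A) = rank([A|b]) = 2.
The system is consistent.
rank = 2 < 4 unknowns, so there are infinitely many solutions.

infinite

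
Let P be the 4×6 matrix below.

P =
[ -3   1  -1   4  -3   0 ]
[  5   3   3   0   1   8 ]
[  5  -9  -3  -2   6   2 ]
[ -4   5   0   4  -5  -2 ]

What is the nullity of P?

2

Row reduce to echelon form.
R2 ← R2 + (5/3)·R1: [0, 14/3, 4/3, 20/3, -4, 8]
R3 ← R3 + (5/3)·R1: [0, -22/3, -14/3, 14/3, 1, 2]
R4 ← R4 − (4/3)·R1: [0, 11/3, 4/3, -4/3, -1, -2]
R3 ← R3 + (11/7)·R2: [0, 0, -18/7, 106/7, -37/7, 102/7]
R4 ← R4 − (11/14)·R2: [0, 0, 2/7, -46/7, 15/7, -58/7]
R4 ← R4 + (1/9)·R3: [0, 0, 0, -44/9, 14/9, -20/3]
4 nonzero rows, so rank(P) = 4.
P has 6 columns; by rank–nullity, nullity = 6 − 4 = 2.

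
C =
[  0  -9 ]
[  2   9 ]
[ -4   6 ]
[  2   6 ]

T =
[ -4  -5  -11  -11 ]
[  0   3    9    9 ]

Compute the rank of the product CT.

2

First compute CT:
[[  0, -27, -81, -81],
 [ -8,  17,  59,  59],
 [ 16,  38,  98,  98],
 [ -8,   8,  32,  32]]
Now row reduce the product.
Swap R1 ↔ R2
R3 ← R3 + (2)·R1: [0, 72, 216, 216]
R4 ← R4 − R1: [0, -9, -27, -27]
R3 ← R3 + (8/3)·R2: [0, 0, 0, 0]
R4 ← R4 − (1/3)·R2: [0, 0, 0, 0]
2 nonzero rows, so rank(CT) = 2.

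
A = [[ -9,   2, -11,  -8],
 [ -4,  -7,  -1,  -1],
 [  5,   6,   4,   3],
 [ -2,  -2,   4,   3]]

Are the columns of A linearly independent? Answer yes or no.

Row reduce A to echelon form.
R2 ← R2 − (4/9)·R1: [0, -71/9, 35/9, 23/9]
R3 ← R3 + (5/9)·R1: [0, 64/9, -19/9, -13/9]
R4 ← R4 − (2/9)·R1: [0, -22/9, 58/9, 43/9]
R3 ← R3 + (64/71)·R2: [0, 0, 99/71, 61/71]
R4 ← R4 − (22/71)·R2: [0, 0, 372/71, 283/71]
R4 ← R4 − (124/33)·R3: [0, 0, 0, 25/33]
4 pivots among 4 columns.
Every column is a pivot column, so the columns are linearly independent.

yes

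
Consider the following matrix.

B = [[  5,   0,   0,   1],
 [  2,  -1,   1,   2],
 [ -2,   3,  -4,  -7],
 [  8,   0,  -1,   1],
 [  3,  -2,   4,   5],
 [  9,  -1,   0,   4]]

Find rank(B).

4

Row reduce to echelon form.
R2 ← R2 − (2/5)·R1: [0, -1, 1, 8/5]
R3 ← R3 + (2/5)·R1: [0, 3, -4, -33/5]
R4 ← R4 − (8/5)·R1: [0, 0, -1, -3/5]
R5 ← R5 − (3/5)·R1: [0, -2, 4, 22/5]
R6 ← R6 − (9/5)·R1: [0, -1, 0, 11/5]
R3 ← R3 + (3)·R2: [0, 0, -1, -9/5]
R5 ← R5 − (2)·R2: [0, 0, 2, 6/5]
R6 ← R6 − R2: [0, 0, -1, 3/5]
R4 ← R4 − R3: [0, 0, 0, 6/5]
R5 ← R5 + (2)·R3: [0, 0, 0, -12/5]
R6 ← R6 − R3: [0, 0, 0, 12/5]
R5 ← R5 + (2)·R4: [0, 0, 0, 0]
R6 ← R6 − (2)·R4: [0, 0, 0, 0]
Echelon form has 4 nonzero rows, so rank(B) = 4.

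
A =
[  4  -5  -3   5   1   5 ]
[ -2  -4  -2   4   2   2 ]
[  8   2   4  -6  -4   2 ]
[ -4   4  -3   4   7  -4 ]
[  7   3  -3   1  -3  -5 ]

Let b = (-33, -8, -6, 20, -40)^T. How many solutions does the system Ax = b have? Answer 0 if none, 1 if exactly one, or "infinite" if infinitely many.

infinite

Row reduce the augmented matrix [A | b].
R2 ← R2 + (1/2)·R1: [0, -13/2, -7/2, 13/2, 5/2, 9/2, -49/2]
R3 ← R3 − (2)·R1: [0, 12, 10, -16, -6, -8, 60]
R4 ← R4 + R1: [0, -1, -6, 9, 8, 1, -13]
R5 ← R5 − (7/4)·R1: [0, 47/4, 9/4, -31/4, -19/4, -55/4, 71/4]
R3 ← R3 + (24/13)·R2: [0, 0, 46/13, -4, -18/13, 4/13, 192/13]
R4 ← R4 − (2/13)·R2: [0, 0, -71/13, 8, 99/13, 4/13, -120/13]
R5 ← R5 + (47/26)·R2: [0, 0, -53/13, 4, -3/13, -73/13, -345/13]
R4 ← R4 + (71/46)·R3: [0, 0, 0, 42/23, 126/23, 18/23, 312/23]
R5 ← R5 + (53/46)·R3: [0, 0, 0, -14/23, -42/23, -121/23, -219/23]
R5 ← R5 + (1/3)·R4: [0, 0, 0, 0, 0, -5, -5]
The echelon form has 5 nonzero rows, and every pivot lies in the first 6 columns, so rank(A) = rank([A|b]) = 5.
The system is consistent.
rank = 5 < 6 unknowns, so there are infinitely many solutions.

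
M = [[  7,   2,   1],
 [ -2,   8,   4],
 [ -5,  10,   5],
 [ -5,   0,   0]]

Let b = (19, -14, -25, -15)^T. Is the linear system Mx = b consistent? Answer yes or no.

Row reduce the augmented matrix [M | b].
R2 ← R2 + (2/7)·R1: [0, 60/7, 30/7, -60/7]
R3 ← R3 + (5/7)·R1: [0, 80/7, 40/7, -80/7]
R4 ← R4 + (5/7)·R1: [0, 10/7, 5/7, -10/7]
R3 ← R3 − (4/3)·R2: [0, 0, 0, 0]
R4 ← R4 − (1/6)·R2: [0, 0, 0, 0]
The echelon form has 2 nonzero rows, and every pivot lies in the first 3 columns, so rank(M) = rank([M|b]) = 2.
The system is consistent.

yes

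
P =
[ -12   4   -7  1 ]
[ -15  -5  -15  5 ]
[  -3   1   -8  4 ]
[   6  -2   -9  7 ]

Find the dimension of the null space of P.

Row reduce to echelon form.
R2 ← R2 − (5/4)·R1: [0, -10, -25/4, 15/4]
R3 ← R3 − (1/4)·R1: [0, 0, -25/4, 15/4]
R4 ← R4 + (1/2)·R1: [0, 0, -25/2, 15/2]
R4 ← R4 − (2)·R3: [0, 0, 0, 0]
3 nonzero rows, so rank(P) = 3.
P has 4 columns; by rank–nullity, nullity = 4 − 3 = 1.

1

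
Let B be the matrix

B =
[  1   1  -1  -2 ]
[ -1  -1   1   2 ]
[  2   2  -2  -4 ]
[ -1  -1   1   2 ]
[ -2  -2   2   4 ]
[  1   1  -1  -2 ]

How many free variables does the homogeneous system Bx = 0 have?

Row reduce to echelon form.
R2 ← R2 + R1: [0, 0, 0, 0]
R3 ← R3 − (2)·R1: [0, 0, 0, 0]
R4 ← R4 + R1: [0, 0, 0, 0]
R5 ← R5 + (2)·R1: [0, 0, 0, 0]
R6 ← R6 − R1: [0, 0, 0, 0]
1 nonzero row, so rank(B) = 1.
B has 4 columns; by rank–nullity, nullity = 4 − 1 = 3.

3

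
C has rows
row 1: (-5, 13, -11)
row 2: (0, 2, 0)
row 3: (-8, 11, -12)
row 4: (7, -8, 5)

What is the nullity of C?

Row reduce to echelon form.
R3 ← R3 − (8/5)·R1: [0, -49/5, 28/5]
R4 ← R4 + (7/5)·R1: [0, 51/5, -52/5]
R3 ← R3 + (49/10)·R2: [0, 0, 28/5]
R4 ← R4 − (51/10)·R2: [0, 0, -52/5]
R4 ← R4 + (13/7)·R3: [0, 0, 0]
3 nonzero rows, so rank(C) = 3.
C has 3 columns; by rank–nullity, nullity = 3 − 3 = 0.

0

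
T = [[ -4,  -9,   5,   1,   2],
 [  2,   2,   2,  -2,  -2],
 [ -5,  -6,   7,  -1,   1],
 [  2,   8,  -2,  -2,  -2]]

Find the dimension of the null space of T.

2

Row reduce to echelon form.
R2 ← R2 + (1/2)·R1: [0, -5/2, 9/2, -3/2, -1]
R3 ← R3 − (5/4)·R1: [0, 21/4, 3/4, -9/4, -3/2]
R4 ← R4 + (1/2)·R1: [0, 7/2, 1/2, -3/2, -1]
R3 ← R3 + (21/10)·R2: [0, 0, 51/5, -27/5, -18/5]
R4 ← R4 + (7/5)·R2: [0, 0, 34/5, -18/5, -12/5]
R4 ← R4 − (2/3)·R3: [0, 0, 0, 0, 0]
3 nonzero rows, so rank(T) = 3.
T has 5 columns; by rank–nullity, nullity = 5 − 3 = 2.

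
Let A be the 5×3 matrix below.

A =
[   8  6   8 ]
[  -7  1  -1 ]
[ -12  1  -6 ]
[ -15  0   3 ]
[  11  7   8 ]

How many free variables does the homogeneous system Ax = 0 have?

0

Row reduce to echelon form.
R2 ← R2 + (7/8)·R1: [0, 25/4, 6]
R3 ← R3 + (3/2)·R1: [0, 10, 6]
R4 ← R4 + (15/8)·R1: [0, 45/4, 18]
R5 ← R5 − (11/8)·R1: [0, -5/4, -3]
R3 ← R3 − (8/5)·R2: [0, 0, -18/5]
R4 ← R4 − (9/5)·R2: [0, 0, 36/5]
R5 ← R5 + (1/5)·R2: [0, 0, -9/5]
R4 ← R4 + (2)·R3: [0, 0, 0]
R5 ← R5 − (1/2)·R3: [0, 0, 0]
3 nonzero rows, so rank(A) = 3.
A has 3 columns; by rank–nullity, nullity = 3 − 3 = 0.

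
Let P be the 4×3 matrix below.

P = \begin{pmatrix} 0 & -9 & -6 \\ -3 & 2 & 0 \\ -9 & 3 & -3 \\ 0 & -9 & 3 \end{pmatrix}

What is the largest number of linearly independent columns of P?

Row reduce to echelon form.
Swap R1 ↔ R2
R3 ← R3 − (3)·R1: [0, -3, -3]
R3 ← R3 − (1/3)·R2: [0, 0, -1]
R4 ← R4 − R2: [0, 0, 9]
R4 ← R4 + (9)·R3: [0, 0, 0]
Echelon form has 3 nonzero rows, so rank(P) = 3.
The rank gives the maximum number of linearly independent columns: 3.

3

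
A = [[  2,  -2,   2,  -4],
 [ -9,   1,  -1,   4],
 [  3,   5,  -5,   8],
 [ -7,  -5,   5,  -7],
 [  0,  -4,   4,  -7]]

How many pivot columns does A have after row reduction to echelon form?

2

Row reduce to echelon form.
R2 ← R2 + (9/2)·R1: [0, -8, 8, -14]
R3 ← R3 − (3/2)·R1: [0, 8, -8, 14]
R4 ← R4 + (7/2)·R1: [0, -12, 12, -21]
R3 ← R3 + R2: [0, 0, 0, 0]
R4 ← R4 − (3/2)·R2: [0, 0, 0, 0]
R5 ← R5 − (1/2)·R2: [0, 0, 0, 0]
Echelon form has 2 nonzero rows, so rank(A) = 2.
Each nonzero row contributes one pivot column: 2 pivot columns.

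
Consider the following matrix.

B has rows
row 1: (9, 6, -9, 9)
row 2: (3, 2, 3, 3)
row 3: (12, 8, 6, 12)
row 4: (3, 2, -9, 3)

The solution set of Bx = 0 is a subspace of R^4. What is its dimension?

2

Row reduce to echelon form.
R2 ← R2 − (1/3)·R1: [0, 0, 6, 0]
R3 ← R3 − (4/3)·R1: [0, 0, 18, 0]
R4 ← R4 − (1/3)·R1: [0, 0, -6, 0]
R3 ← R3 − (3)·R2: [0, 0, 0, 0]
R4 ← R4 + R2: [0, 0, 0, 0]
2 nonzero rows, so rank(B) = 2.
B has 4 columns; by rank–nullity, nullity = 4 − 2 = 2.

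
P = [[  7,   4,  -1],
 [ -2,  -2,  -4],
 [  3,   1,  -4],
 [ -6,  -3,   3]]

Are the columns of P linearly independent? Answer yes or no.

Row reduce P to echelon form.
R2 ← R2 + (2/7)·R1: [0, -6/7, -30/7]
R3 ← R3 − (3/7)·R1: [0, -5/7, -25/7]
R4 ← R4 + (6/7)·R1: [0, 3/7, 15/7]
R3 ← R3 − (5/6)·R2: [0, 0, 0]
R4 ← R4 + (1/2)·R2: [0, 0, 0]
2 pivots among 3 columns.
Only 2 < 3 pivot columns, so the columns are linearly dependent.

no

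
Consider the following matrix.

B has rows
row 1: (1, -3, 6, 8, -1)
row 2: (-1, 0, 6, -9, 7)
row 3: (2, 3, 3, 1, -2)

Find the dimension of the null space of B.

Row reduce to echelon form.
R2 ← R2 + R1: [0, -3, 12, -1, 6]
R3 ← R3 − (2)·R1: [0, 9, -9, -15, 0]
R3 ← R3 + (3)·R2: [0, 0, 27, -18, 18]
3 nonzero rows, so rank(B) = 3.
B has 5 columns; by rank–nullity, nullity = 5 − 3 = 2.

2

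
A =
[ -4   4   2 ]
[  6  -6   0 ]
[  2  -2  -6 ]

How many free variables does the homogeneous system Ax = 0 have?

Row reduce to echelon form.
R2 ← R2 + (3/2)·R1: [0, 0, 3]
R3 ← R3 + (1/2)·R1: [0, 0, -5]
R3 ← R3 + (5/3)·R2: [0, 0, 0]
2 nonzero rows, so rank(A) = 2.
A has 3 columns; by rank–nullity, nullity = 3 − 2 = 1.

1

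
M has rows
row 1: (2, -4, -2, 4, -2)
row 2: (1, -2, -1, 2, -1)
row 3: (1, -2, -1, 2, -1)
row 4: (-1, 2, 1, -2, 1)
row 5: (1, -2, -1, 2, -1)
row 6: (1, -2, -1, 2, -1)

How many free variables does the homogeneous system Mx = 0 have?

Row reduce to echelon form.
R2 ← R2 − (1/2)·R1: [0, 0, 0, 0, 0]
R3 ← R3 − (1/2)·R1: [0, 0, 0, 0, 0]
R4 ← R4 + (1/2)·R1: [0, 0, 0, 0, 0]
R5 ← R5 − (1/2)·R1: [0, 0, 0, 0, 0]
R6 ← R6 − (1/2)·R1: [0, 0, 0, 0, 0]
1 nonzero row, so rank(M) = 1.
M has 5 columns; by rank–nullity, nullity = 5 − 1 = 4.

4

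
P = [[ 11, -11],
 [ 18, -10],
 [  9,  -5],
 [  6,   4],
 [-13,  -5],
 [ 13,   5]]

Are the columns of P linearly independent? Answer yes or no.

yes

Row reduce P to echelon form.
R2 ← R2 − (18/11)·R1: [0, 8]
R3 ← R3 − (9/11)·R1: [0, 4]
R4 ← R4 − (6/11)·R1: [0, 10]
R5 ← R5 + (13/11)·R1: [0, -18]
R6 ← R6 − (13/11)·R1: [0, 18]
R3 ← R3 − (1/2)·R2: [0, 0]
R4 ← R4 − (5/4)·R2: [0, 0]
R5 ← R5 + (9/4)·R2: [0, 0]
R6 ← R6 − (9/4)·R2: [0, 0]
2 pivots among 2 columns.
Every column is a pivot column, so the columns are linearly independent.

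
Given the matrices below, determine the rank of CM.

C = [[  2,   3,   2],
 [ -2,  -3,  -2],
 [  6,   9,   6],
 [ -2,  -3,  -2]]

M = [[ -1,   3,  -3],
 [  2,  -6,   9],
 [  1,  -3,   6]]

First compute CM:
[[  6, -18,  33],
 [ -6,  18, -33],
 [ 18, -54,  99],
 [ -6,  18, -33]]
Now row reduce the product.
R2 ← R2 + R1: [0, 0, 0]
R3 ← R3 − (3)·R1: [0, 0, 0]
R4 ← R4 + R1: [0, 0, 0]
1 nonzero row, so rank(CM) = 1.

1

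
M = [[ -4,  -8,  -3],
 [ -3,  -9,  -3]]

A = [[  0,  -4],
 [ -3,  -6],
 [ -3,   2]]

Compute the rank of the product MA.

2

First compute MA:
[[ 33,  58],
 [ 36,  60]]
Now row reduce the product.
R2 ← R2 − (12/11)·R1: [0, -36/11]
2 nonzero rows, so rank(MA) = 2.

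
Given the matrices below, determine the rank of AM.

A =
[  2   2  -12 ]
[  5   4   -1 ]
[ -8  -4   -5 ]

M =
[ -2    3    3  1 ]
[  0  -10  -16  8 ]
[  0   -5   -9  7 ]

First compute AM:
[[ -4,  46,  82, -66],
 [-10, -20, -40,  30],
 [ 16,  41,  85, -75]]
Now row reduce the product.
R2 ← R2 − (5/2)·R1: [0, -135, -245, 195]
R3 ← R3 + (4)·R1: [0, 225, 413, -339]
R3 ← R3 + (5/3)·R2: [0, 0, 14/3, -14]
3 nonzero rows, so rank(AM) = 3.

3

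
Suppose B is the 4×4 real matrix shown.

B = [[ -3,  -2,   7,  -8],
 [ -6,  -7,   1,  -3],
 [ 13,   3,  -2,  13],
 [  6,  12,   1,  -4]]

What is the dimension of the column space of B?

4

Row reduce to echelon form.
R2 ← R2 − (2)·R1: [0, -3, -13, 13]
R3 ← R3 + (13/3)·R1: [0, -17/3, 85/3, -65/3]
R4 ← R4 + (2)·R1: [0, 8, 15, -20]
R3 ← R3 − (17/9)·R2: [0, 0, 476/9, -416/9]
R4 ← R4 + (8/3)·R2: [0, 0, -59/3, 44/3]
R4 ← R4 + (177/476)·R3: [0, 0, 0, -300/119]
Echelon form has 4 nonzero rows, so rank(B) = 4.
The column space has dimension equal to the rank: 4.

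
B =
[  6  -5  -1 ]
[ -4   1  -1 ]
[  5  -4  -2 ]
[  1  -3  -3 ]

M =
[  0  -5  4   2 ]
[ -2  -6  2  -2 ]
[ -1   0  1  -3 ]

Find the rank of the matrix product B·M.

3

First compute BM:
[[ 11,   0,  13,  25],
 [ -1,  14, -15,  -7],
 [ 10,  -1,  10,  24],
 [  9,  13,  -5,  17]]
Now row reduce the product.
R2 ← R2 + (1/11)·R1: [0, 14, -152/11, -52/11]
R3 ← R3 − (10/11)·R1: [0, -1, -20/11, 14/11]
R4 ← R4 − (9/11)·R1: [0, 13, -172/11, -38/11]
R3 ← R3 + (1/14)·R2: [0, 0, -216/77, 72/77]
R4 ← R4 − (13/14)·R2: [0, 0, -216/77, 72/77]
R4 ← R4 − R3: [0, 0, 0, 0]
3 nonzero rows, so rank(BM) = 3.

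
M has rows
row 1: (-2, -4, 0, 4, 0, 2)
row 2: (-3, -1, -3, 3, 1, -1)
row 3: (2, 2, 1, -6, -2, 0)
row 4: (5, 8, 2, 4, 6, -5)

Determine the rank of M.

3

Row reduce to echelon form.
R2 ← R2 − (3/2)·R1: [0, 5, -3, -3, 1, -4]
R3 ← R3 + R1: [0, -2, 1, -2, -2, 2]
R4 ← R4 + (5/2)·R1: [0, -2, 2, 14, 6, 0]
R3 ← R3 + (2/5)·R2: [0, 0, -1/5, -16/5, -8/5, 2/5]
R4 ← R4 + (2/5)·R2: [0, 0, 4/5, 64/5, 32/5, -8/5]
R4 ← R4 + (4)·R3: [0, 0, 0, 0, 0, 0]
Echelon form has 3 nonzero rows, so rank(M) = 3.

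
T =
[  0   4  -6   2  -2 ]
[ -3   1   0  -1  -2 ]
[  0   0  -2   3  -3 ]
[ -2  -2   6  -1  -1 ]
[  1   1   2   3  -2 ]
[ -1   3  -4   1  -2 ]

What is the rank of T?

4

Row reduce to echelon form.
Swap R1 ↔ R2
R4 ← R4 − (2/3)·R1: [0, -8/3, 6, -1/3, 1/3]
R5 ← R5 + (1/3)·R1: [0, 4/3, 2, 8/3, -8/3]
R6 ← R6 − (1/3)·R1: [0, 8/3, -4, 4/3, -4/3]
R4 ← R4 + (2/3)·R2: [0, 0, 2, 1, -1]
R5 ← R5 − (1/3)·R2: [0, 0, 4, 2, -2]
R6 ← R6 − (2/3)·R2: [0, 0, 0, 0, 0]
R4 ← R4 + R3: [0, 0, 0, 4, -4]
R5 ← R5 + (2)·R3: [0, 0, 0, 8, -8]
R5 ← R5 − (2)·R4: [0, 0, 0, 0, 0]
Echelon form has 4 nonzero rows, so rank(T) = 4.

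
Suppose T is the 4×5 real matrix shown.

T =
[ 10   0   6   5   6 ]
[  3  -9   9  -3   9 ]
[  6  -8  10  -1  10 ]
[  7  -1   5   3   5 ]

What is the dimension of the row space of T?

2

Row reduce to echelon form.
R2 ← R2 − (3/10)·R1: [0, -9, 36/5, -9/2, 36/5]
R3 ← R3 − (3/5)·R1: [0, -8, 32/5, -4, 32/5]
R4 ← R4 − (7/10)·R1: [0, -1, 4/5, -1/2, 4/5]
R3 ← R3 − (8/9)·R2: [0, 0, 0, 0, 0]
R4 ← R4 − (1/9)·R2: [0, 0, 0, 0, 0]
Echelon form has 2 nonzero rows, so rank(T) = 2.
The row space has dimension equal to the rank: 2.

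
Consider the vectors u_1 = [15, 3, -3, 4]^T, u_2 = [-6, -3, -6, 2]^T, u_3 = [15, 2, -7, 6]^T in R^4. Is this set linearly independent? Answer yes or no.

no

Form the matrix with these vectors as rows and row reduce.
R2 ← R2 + (2/5)·R1: [0, -9/5, -36/5, 18/5]
R3 ← R3 − R1: [0, -1, -4, 2]
R3 ← R3 − (5/9)·R2: [0, 0, 0, 0]
2 nonzero rows, so the 3 vectors span a space of dimension 2.
Since 2 < 3, the vectors are linearly dependent.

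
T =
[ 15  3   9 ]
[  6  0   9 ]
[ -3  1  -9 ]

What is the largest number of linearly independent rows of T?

Row reduce to echelon form.
R2 ← R2 − (2/5)·R1: [0, -6/5, 27/5]
R3 ← R3 + (1/5)·R1: [0, 8/5, -36/5]
R3 ← R3 + (4/3)·R2: [0, 0, 0]
Echelon form has 2 nonzero rows, so rank(T) = 2.
The rank gives the maximum number of linearly independent rows: 2.

2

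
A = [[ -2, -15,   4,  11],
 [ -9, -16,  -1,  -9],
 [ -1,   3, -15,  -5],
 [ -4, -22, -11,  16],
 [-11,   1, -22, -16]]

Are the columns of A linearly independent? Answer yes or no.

yes

Row reduce A to echelon form.
R2 ← R2 − (9/2)·R1: [0, 103/2, -19, -117/2]
R3 ← R3 − (1/2)·R1: [0, 21/2, -17, -21/2]
R4 ← R4 − (2)·R1: [0, 8, -19, -6]
R5 ← R5 − (11/2)·R1: [0, 167/2, -44, -153/2]
R3 ← R3 − (21/103)·R2: [0, 0, -1352/103, 147/103]
R4 ← R4 − (16/103)·R2: [0, 0, -1653/103, 318/103]
R5 ← R5 − (167/103)·R2: [0, 0, -1359/103, 1890/103]
R4 ← R4 − (1653/1352)·R3: [0, 0, 0, 1815/1352]
R5 ← R5 − (1359/1352)·R3: [0, 0, 0, 22869/1352]
R5 ← R5 − (63/5)·R4: [0, 0, 0, 0]
4 pivots among 4 columns.
Every column is a pivot column, so the columns are linearly independent.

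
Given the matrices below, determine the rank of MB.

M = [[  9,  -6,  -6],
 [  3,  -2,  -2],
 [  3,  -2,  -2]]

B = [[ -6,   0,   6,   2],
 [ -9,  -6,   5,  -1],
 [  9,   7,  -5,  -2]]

First compute MB:
[[-54,  -6,  54,  36],
 [-18,  -2,  18,  12],
 [-18,  -2,  18,  12]]
Now row reduce the product.
R2 ← R2 − (1/3)·R1: [0, 0, 0, 0]
R3 ← R3 − (1/3)·R1: [0, 0, 0, 0]
1 nonzero row, so rank(MB) = 1.

1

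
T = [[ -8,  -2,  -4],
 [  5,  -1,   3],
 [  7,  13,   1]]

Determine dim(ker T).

1

Row reduce to echelon form.
R2 ← R2 + (5/8)·R1: [0, -9/4, 1/2]
R3 ← R3 + (7/8)·R1: [0, 45/4, -5/2]
R3 ← R3 + (5)·R2: [0, 0, 0]
2 nonzero rows, so rank(T) = 2.
T has 3 columns; by rank–nullity, nullity = 3 − 2 = 1.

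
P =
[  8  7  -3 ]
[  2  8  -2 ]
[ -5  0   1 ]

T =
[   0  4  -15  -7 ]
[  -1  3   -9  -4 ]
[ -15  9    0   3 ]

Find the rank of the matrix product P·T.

First compute PT:
[[ 38,  26, -183, -93],
 [ 22,  14, -102, -52],
 [-15, -11,  75,  38]]
Now row reduce the product.
R2 ← R2 − (11/19)·R1: [0, -20/19, 75/19, 35/19]
R3 ← R3 + (15/38)·R1: [0, -14/19, 105/38, 49/38]
R3 ← R3 − (7/10)·R2: [0, 0, 0, 0]
2 nonzero rows, so rank(PT) = 2.

2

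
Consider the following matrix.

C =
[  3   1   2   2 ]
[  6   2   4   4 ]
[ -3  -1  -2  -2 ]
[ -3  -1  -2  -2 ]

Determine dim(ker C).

3

Row reduce to echelon form.
R2 ← R2 − (2)·R1: [0, 0, 0, 0]
R3 ← R3 + R1: [0, 0, 0, 0]
R4 ← R4 + R1: [0, 0, 0, 0]
1 nonzero row, so rank(C) = 1.
C has 4 columns; by rank–nullity, nullity = 4 − 1 = 3.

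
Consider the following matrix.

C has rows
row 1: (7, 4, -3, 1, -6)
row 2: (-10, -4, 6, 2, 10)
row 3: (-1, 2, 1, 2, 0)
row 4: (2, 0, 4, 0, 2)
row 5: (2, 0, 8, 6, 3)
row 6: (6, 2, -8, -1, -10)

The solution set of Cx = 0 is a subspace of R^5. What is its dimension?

0

Row reduce to echelon form.
R2 ← R2 + (10/7)·R1: [0, 12/7, 12/7, 24/7, 10/7]
R3 ← R3 + (1/7)·R1: [0, 18/7, 4/7, 15/7, -6/7]
R4 ← R4 − (2/7)·R1: [0, -8/7, 34/7, -2/7, 26/7]
R5 ← R5 − (2/7)·R1: [0, -8/7, 62/7, 40/7, 33/7]
R6 ← R6 − (6/7)·R1: [0, -10/7, -38/7, -13/7, -34/7]
R3 ← R3 − (3/2)·R2: [0, 0, -2, -3, -3]
R4 ← R4 + (2/3)·R2: [0, 0, 6, 2, 14/3]
R5 ← R5 + (2/3)·R2: [0, 0, 10, 8, 17/3]
R6 ← R6 + (5/6)·R2: [0, 0, -4, 1, -11/3]
R4 ← R4 + (3)·R3: [0, 0, 0, -7, -13/3]
R5 ← R5 + (5)·R3: [0, 0, 0, -7, -28/3]
R6 ← R6 − (2)·R3: [0, 0, 0, 7, 7/3]
R5 ← R5 − R4: [0, 0, 0, 0, -5]
R6 ← R6 + R4: [0, 0, 0, 0, -2]
R6 ← R6 − (2/5)·R5: [0, 0, 0, 0, 0]
5 nonzero rows, so rank(C) = 5.
C has 5 columns; by rank–nullity, nullity = 5 − 5 = 0.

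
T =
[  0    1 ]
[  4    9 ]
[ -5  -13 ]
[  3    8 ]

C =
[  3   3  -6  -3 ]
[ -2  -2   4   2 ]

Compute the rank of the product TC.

First compute TC:
[[ -2,  -2,   4,   2],
 [ -6,  -6,  12,   6],
 [ 11,  11, -22, -11],
 [ -7,  -7,  14,   7]]
Now row reduce the product.
R2 ← R2 − (3)·R1: [0, 0, 0, 0]
R3 ← R3 + (11/2)·R1: [0, 0, 0, 0]
R4 ← R4 − (7/2)·R1: [0, 0, 0, 0]
1 nonzero row, so rank(TC) = 1.

1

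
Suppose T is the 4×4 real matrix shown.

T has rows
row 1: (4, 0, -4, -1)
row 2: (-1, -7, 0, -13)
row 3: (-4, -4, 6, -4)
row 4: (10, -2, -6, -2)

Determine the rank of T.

Row reduce to echelon form.
R2 ← R2 + (1/4)·R1: [0, -7, -1, -53/4]
R3 ← R3 + R1: [0, -4, 2, -5]
R4 ← R4 − (5/2)·R1: [0, -2, 4, 1/2]
R3 ← R3 − (4/7)·R2: [0, 0, 18/7, 18/7]
R4 ← R4 − (2/7)·R2: [0, 0, 30/7, 30/7]
R4 ← R4 − (5/3)·R3: [0, 0, 0, 0]
Echelon form has 3 nonzero rows, so rank(T) = 3.

3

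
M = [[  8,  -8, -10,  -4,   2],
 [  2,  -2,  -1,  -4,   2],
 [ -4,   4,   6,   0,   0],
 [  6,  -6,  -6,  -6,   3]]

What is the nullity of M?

3

Row reduce to echelon form.
R2 ← R2 − (1/4)·R1: [0, 0, 3/2, -3, 3/2]
R3 ← R3 + (1/2)·R1: [0, 0, 1, -2, 1]
R4 ← R4 − (3/4)·R1: [0, 0, 3/2, -3, 3/2]
R3 ← R3 − (2/3)·R2: [0, 0, 0, 0, 0]
R4 ← R4 − R2: [0, 0, 0, 0, 0]
2 nonzero rows, so rank(M) = 2.
M has 5 columns; by rank–nullity, nullity = 5 − 2 = 3.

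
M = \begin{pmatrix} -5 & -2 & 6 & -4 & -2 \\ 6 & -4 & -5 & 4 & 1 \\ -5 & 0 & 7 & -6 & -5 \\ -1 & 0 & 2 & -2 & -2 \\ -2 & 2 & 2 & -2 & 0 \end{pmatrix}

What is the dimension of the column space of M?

4

Row reduce to echelon form.
R2 ← R2 + (6/5)·R1: [0, -32/5, 11/5, -4/5, -7/5]
R3 ← R3 − R1: [0, 2, 1, -2, -3]
R4 ← R4 − (1/5)·R1: [0, 2/5, 4/5, -6/5, -8/5]
R5 ← R5 − (2/5)·R1: [0, 14/5, -2/5, -2/5, 4/5]
R3 ← R3 + (5/16)·R2: [0, 0, 27/16, -9/4, -55/16]
R4 ← R4 + (1/16)·R2: [0, 0, 15/16, -5/4, -27/16]
R5 ← R5 + (7/16)·R2: [0, 0, 9/16, -3/4, 3/16]
R4 ← R4 − (5/9)·R3: [0, 0, 0, 0, 2/9]
R5 ← R5 − (1/3)·R3: [0, 0, 0, 0, 4/3]
R5 ← R5 − (6)·R4: [0, 0, 0, 0, 0]
Echelon form has 4 nonzero rows, so rank(M) = 4.
The column space has dimension equal to the rank: 4.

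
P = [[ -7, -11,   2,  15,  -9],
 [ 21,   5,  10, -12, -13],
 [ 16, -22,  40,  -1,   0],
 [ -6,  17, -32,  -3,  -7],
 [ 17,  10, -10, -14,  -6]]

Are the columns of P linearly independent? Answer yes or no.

Row reduce P to echelon form.
R2 ← R2 + (3)·R1: [0, -28, 16, 33, -40]
R3 ← R3 + (16/7)·R1: [0, -330/7, 312/7, 233/7, -144/7]
R4 ← R4 − (6/7)·R1: [0, 185/7, -236/7, -111/7, 5/7]
R5 ← R5 + (17/7)·R1: [0, -117/7, -36/7, 157/7, -195/7]
R3 ← R3 − (165/98)·R2: [0, 0, 864/49, -2183/98, 2292/49]
R4 ← R4 + (185/196)·R2: [0, 0, -912/49, 2997/196, -1815/49]
R5 ← R5 − (117/196)·R2: [0, 0, -720/49, 535/196, -195/49]
R4 ← R4 + (19/18)·R3: [0, 0, 0, -74/9, 37/3]
R5 ← R5 + (5/6)·R3: [0, 0, 0, -95/6, 35]
R5 ← R5 − (285/148)·R4: [0, 0, 0, 0, 45/4]
5 pivots among 5 columns.
Every column is a pivot column, so the columns are linearly independent.

yes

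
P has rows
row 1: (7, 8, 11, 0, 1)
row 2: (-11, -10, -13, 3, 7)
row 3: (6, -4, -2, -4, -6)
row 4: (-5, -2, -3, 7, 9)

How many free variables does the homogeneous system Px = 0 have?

1

Row reduce to echelon form.
R2 ← R2 + (11/7)·R1: [0, 18/7, 30/7, 3, 60/7]
R3 ← R3 − (6/7)·R1: [0, -76/7, -80/7, -4, -48/7]
R4 ← R4 + (5/7)·R1: [0, 26/7, 34/7, 7, 68/7]
R3 ← R3 + (38/9)·R2: [0, 0, 20/3, 26/3, 88/3]
R4 ← R4 − (13/9)·R2: [0, 0, -4/3, 8/3, -8/3]
R4 ← R4 + (1/5)·R3: [0, 0, 0, 22/5, 16/5]
4 nonzero rows, so rank(P) = 4.
P has 5 columns; by rank–nullity, nullity = 5 − 4 = 1.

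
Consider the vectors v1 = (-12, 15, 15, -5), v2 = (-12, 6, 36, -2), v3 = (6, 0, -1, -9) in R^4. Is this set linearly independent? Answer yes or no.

yes

Form the matrix with these vectors as rows and row reduce.
R2 ← R2 − R1: [0, -9, 21, 3]
R3 ← R3 + (1/2)·R1: [0, 15/2, 13/2, -23/2]
R3 ← R3 + (5/6)·R2: [0, 0, 24, -9]
3 nonzero rows, so the 3 vectors span a space of dimension 3.
Since 3 = 3, the vectors are linearly independent.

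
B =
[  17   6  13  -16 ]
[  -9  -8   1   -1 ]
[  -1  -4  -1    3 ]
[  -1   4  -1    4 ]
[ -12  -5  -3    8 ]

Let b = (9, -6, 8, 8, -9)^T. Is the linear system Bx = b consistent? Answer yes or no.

Row reduce the augmented matrix [B | b].
R2 ← R2 + (9/17)·R1: [0, -82/17, 134/17, -161/17, -21/17]
R3 ← R3 + (1/17)·R1: [0, -62/17, -4/17, 35/17, 145/17]
R4 ← R4 + (1/17)·R1: [0, 74/17, -4/17, 52/17, 145/17]
R5 ← R5 + (12/17)·R1: [0, -13/17, 105/17, -56/17, -45/17]
R3 ← R3 − (31/41)·R2: [0, 0, -254/41, 378/41, 388/41]
R4 ← R4 + (37/41)·R2: [0, 0, 282/41, -225/41, 304/41]
R5 ← R5 − (13/82)·R2: [0, 0, 202/41, -147/82, -201/82]
R4 ← R4 + (141/127)·R3: [0, 0, 0, 603/127, 2276/127]
R5 ← R5 + (101/127)·R3: [0, 0, 0, 1407/254, 1289/254]
R5 ← R5 − (7/6)·R4: [0, 0, 0, 0, -95/6]
The echelon form has 5 nonzero rows; the last pivot sits in the augmented column, so rank(B) = 4 but rank([B|b]) = 5.
Since the ranks differ, the system is inconsistent.

no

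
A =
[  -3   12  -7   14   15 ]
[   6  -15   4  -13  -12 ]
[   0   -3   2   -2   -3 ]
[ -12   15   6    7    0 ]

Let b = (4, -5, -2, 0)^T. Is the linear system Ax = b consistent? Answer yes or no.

Row reduce the augmented matrix [A | b].
R2 ← R2 + (2)·R1: [0, 9, -10, 15, 18, 3]
R4 ← R4 − (4)·R1: [0, -33, 34, -49, -60, -16]
R3 ← R3 + (1/3)·R2: [0, 0, -4/3, 3, 3, -1]
R4 ← R4 + (11/3)·R2: [0, 0, -8/3, 6, 6, -5]
R4 ← R4 − (2)·R3: [0, 0, 0, 0, 0, -3]
The echelon form has 4 nonzero rows; the last pivot sits in the augmented column, so rank(A) = 3 but rank([A|b]) = 4.
Since the ranks differ, the system is inconsistent.

no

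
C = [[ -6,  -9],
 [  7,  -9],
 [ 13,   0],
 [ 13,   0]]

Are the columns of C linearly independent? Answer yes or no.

Row reduce C to echelon form.
R2 ← R2 + (7/6)·R1: [0, -39/2]
R3 ← R3 + (13/6)·R1: [0, -39/2]
R4 ← R4 + (13/6)·R1: [0, -39/2]
R3 ← R3 − R2: [0, 0]
R4 ← R4 − R2: [0, 0]
2 pivots among 2 columns.
Every column is a pivot column, so the columns are linearly independent.

yes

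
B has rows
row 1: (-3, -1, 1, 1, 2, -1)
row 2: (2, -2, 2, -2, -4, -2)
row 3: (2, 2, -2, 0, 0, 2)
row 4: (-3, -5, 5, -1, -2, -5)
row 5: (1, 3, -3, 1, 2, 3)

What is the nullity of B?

4

Row reduce to echelon form.
R2 ← R2 + (2/3)·R1: [0, -8/3, 8/3, -4/3, -8/3, -8/3]
R3 ← R3 + (2/3)·R1: [0, 4/3, -4/3, 2/3, 4/3, 4/3]
R4 ← R4 − R1: [0, -4, 4, -2, -4, -4]
R5 ← R5 + (1/3)·R1: [0, 8/3, -8/3, 4/3, 8/3, 8/3]
R3 ← R3 + (1/2)·R2: [0, 0, 0, 0, 0, 0]
R4 ← R4 − (3/2)·R2: [0, 0, 0, 0, 0, 0]
R5 ← R5 + R2: [0, 0, 0, 0, 0, 0]
2 nonzero rows, so rank(B) = 2.
B has 6 columns; by rank–nullity, nullity = 6 − 2 = 4.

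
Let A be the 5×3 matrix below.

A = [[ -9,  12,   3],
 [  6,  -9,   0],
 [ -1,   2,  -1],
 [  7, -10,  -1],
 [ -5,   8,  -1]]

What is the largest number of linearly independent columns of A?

Row reduce to echelon form.
R2 ← R2 + (2/3)·R1: [0, -1, 2]
R3 ← R3 − (1/9)·R1: [0, 2/3, -4/3]
R4 ← R4 + (7/9)·R1: [0, -2/3, 4/3]
R5 ← R5 − (5/9)·R1: [0, 4/3, -8/3]
R3 ← R3 + (2/3)·R2: [0, 0, 0]
R4 ← R4 − (2/3)·R2: [0, 0, 0]
R5 ← R5 + (4/3)·R2: [0, 0, 0]
Echelon form has 2 nonzero rows, so rank(A) = 2.
The rank gives the maximum number of linearly independent columns: 2.

2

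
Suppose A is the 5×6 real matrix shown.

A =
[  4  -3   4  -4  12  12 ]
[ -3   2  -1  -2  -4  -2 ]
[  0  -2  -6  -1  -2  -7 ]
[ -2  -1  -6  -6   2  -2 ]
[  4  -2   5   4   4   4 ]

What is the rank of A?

Row reduce to echelon form.
R2 ← R2 + (3/4)·R1: [0, -1/4, 2, -5, 5, 7]
R4 ← R4 + (1/2)·R1: [0, -5/2, -4, -8, 8, 4]
R5 ← R5 − R1: [0, 1, 1, 8, -8, -8]
R3 ← R3 − (8)·R2: [0, 0, -22, 39, -42, -63]
R4 ← R4 − (10)·R2: [0, 0, -24, 42, -42, -66]
R5 ← R5 + (4)·R2: [0, 0, 9, -12, 12, 20]
R4 ← R4 − (12/11)·R3: [0, 0, 0, -6/11, 42/11, 30/11]
R5 ← R5 + (9/22)·R3: [0, 0, 0, 87/22, -57/11, -127/22]
R5 ← R5 + (29/4)·R4: [0, 0, 0, 0, 45/2, 14]
Echelon form has 5 nonzero rows, so rank(A) = 5.

5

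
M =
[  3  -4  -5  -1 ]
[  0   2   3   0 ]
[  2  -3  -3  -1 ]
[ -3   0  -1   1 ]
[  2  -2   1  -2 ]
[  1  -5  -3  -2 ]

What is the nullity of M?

1

Row reduce to echelon form.
R3 ← R3 − (2/3)·R1: [0, -1/3, 1/3, -1/3]
R4 ← R4 + R1: [0, -4, -6, 0]
R5 ← R5 − (2/3)·R1: [0, 2/3, 13/3, -4/3]
R6 ← R6 − (1/3)·R1: [0, -11/3, -4/3, -5/3]
R3 ← R3 + (1/6)·R2: [0, 0, 5/6, -1/3]
R4 ← R4 + (2)·R2: [0, 0, 0, 0]
R5 ← R5 − (1/3)·R2: [0, 0, 10/3, -4/3]
R6 ← R6 + (11/6)·R2: [0, 0, 25/6, -5/3]
R5 ← R5 − (4)·R3: [0, 0, 0, 0]
R6 ← R6 − (5)·R3: [0, 0, 0, 0]
3 nonzero rows, so rank(M) = 3.
M has 4 columns; by rank–nullity, nullity = 4 − 3 = 1.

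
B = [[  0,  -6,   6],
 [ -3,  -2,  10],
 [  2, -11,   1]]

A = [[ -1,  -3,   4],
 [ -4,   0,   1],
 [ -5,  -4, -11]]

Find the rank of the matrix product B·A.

First compute BA:
[[ -6, -24, -72],
 [-39, -31, -124],
 [ 37, -10, -14]]
Now row reduce the product.
R2 ← R2 − (13/2)·R1: [0, 125, 344]
R3 ← R3 + (37/6)·R1: [0, -158, -458]
R3 ← R3 + (158/125)·R2: [0, 0, -2898/125]
3 nonzero rows, so rank(BA) = 3.

3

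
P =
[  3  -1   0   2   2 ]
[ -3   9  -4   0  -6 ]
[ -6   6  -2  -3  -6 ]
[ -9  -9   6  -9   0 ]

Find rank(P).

2

Row reduce to echelon form.
R2 ← R2 + R1: [0, 8, -4, 2, -4]
R3 ← R3 + (2)·R1: [0, 4, -2, 1, -2]
R4 ← R4 + (3)·R1: [0, -12, 6, -3, 6]
R3 ← R3 − (1/2)·R2: [0, 0, 0, 0, 0]
R4 ← R4 + (3/2)·R2: [0, 0, 0, 0, 0]
Echelon form has 2 nonzero rows, so rank(P) = 2.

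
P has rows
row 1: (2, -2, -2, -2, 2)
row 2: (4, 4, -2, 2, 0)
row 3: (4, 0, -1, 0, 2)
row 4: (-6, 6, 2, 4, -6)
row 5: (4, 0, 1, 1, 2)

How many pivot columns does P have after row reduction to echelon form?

3

Row reduce to echelon form.
R2 ← R2 − (2)·R1: [0, 8, 2, 6, -4]
R3 ← R3 − (2)·R1: [0, 4, 3, 4, -2]
R4 ← R4 + (3)·R1: [0, 0, -4, -2, 0]
R5 ← R5 − (2)·R1: [0, 4, 5, 5, -2]
R3 ← R3 − (1/2)·R2: [0, 0, 2, 1, 0]
R5 ← R5 − (1/2)·R2: [0, 0, 4, 2, 0]
R4 ← R4 + (2)·R3: [0, 0, 0, 0, 0]
R5 ← R5 − (2)·R3: [0, 0, 0, 0, 0]
Echelon form has 3 nonzero rows, so rank(P) = 3.
Each nonzero row contributes one pivot column: 3 pivot columns.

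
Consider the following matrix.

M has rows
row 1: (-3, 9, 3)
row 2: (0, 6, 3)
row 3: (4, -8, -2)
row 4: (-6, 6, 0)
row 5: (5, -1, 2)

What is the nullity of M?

1

Row reduce to echelon form.
R3 ← R3 + (4/3)·R1: [0, 4, 2]
R4 ← R4 − (2)·R1: [0, -12, -6]
R5 ← R5 + (5/3)·R1: [0, 14, 7]
R3 ← R3 − (2/3)·R2: [0, 0, 0]
R4 ← R4 + (2)·R2: [0, 0, 0]
R5 ← R5 − (7/3)·R2: [0, 0, 0]
2 nonzero rows, so rank(M) = 2.
M has 3 columns; by rank–nullity, nullity = 3 − 2 = 1.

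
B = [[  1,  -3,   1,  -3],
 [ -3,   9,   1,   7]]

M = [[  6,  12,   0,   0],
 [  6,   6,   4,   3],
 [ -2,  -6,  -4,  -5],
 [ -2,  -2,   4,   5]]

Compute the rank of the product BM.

First compute BM:
[[ -8,  -6, -28, -29],
 [ 20,  -2,  60,  57]]
Now row reduce the product.
R2 ← R2 + (5/2)·R1: [0, -17, -10, -31/2]
2 nonzero rows, so rank(BM) = 2.

2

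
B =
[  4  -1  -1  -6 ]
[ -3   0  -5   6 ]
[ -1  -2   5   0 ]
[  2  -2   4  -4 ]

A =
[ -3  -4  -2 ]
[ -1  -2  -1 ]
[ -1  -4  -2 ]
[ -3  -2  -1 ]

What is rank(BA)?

2

First compute BA:
[[  8,   2,   1],
 [ -4,  20,  10],
 [  0, -12,  -6],
 [  4, -12,  -6]]
Now row reduce the product.
R2 ← R2 + (1/2)·R1: [0, 21, 21/2]
R4 ← R4 − (1/2)·R1: [0, -13, -13/2]
R3 ← R3 + (4/7)·R2: [0, 0, 0]
R4 ← R4 + (13/21)·R2: [0, 0, 0]
2 nonzero rows, so rank(BA) = 2.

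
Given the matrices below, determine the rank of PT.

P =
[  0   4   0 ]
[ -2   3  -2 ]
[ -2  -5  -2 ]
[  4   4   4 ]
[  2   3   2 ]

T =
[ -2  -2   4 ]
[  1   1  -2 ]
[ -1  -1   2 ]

1

First compute PT:
[[  4,   4,  -8],
 [  9,   9, -18],
 [  1,   1,  -2],
 [ -8,  -8,  16],
 [ -3,  -3,   6]]
Now row reduce the product.
R2 ← R2 − (9/4)·R1: [0, 0, 0]
R3 ← R3 − (1/4)·R1: [0, 0, 0]
R4 ← R4 + (2)·R1: [0, 0, 0]
R5 ← R5 + (3/4)·R1: [0, 0, 0]
1 nonzero row, so rank(PT) = 1.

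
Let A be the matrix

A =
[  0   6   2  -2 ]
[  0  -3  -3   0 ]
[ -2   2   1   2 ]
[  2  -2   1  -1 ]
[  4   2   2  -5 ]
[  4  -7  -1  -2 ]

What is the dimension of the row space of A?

Row reduce to echelon form.
Swap R1 ↔ R3
R4 ← R4 + R1: [0, 0, 2, 1]
R5 ← R5 + (2)·R1: [0, 6, 4, -1]
R6 ← R6 + (2)·R1: [0, -3, 1, 2]
R3 ← R3 + (2)·R2: [0, 0, -4, -2]
R5 ← R5 + (2)·R2: [0, 0, -2, -1]
R6 ← R6 − R2: [0, 0, 4, 2]
R4 ← R4 + (1/2)·R3: [0, 0, 0, 0]
R5 ← R5 − (1/2)·R3: [0, 0, 0, 0]
R6 ← R6 + R3: [0, 0, 0, 0]
Echelon form has 3 nonzero rows, so rank(A) = 3.
The row space has dimension equal to the rank: 3.

3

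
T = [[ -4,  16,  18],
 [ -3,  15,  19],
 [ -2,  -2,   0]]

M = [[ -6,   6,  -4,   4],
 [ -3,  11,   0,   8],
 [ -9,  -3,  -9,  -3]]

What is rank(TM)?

2

First compute TM:
[[-186,  98, -146,  58],
 [-198,  90, -159,  51],
 [ 18, -34,   8, -24]]
Now row reduce the product.
R2 ← R2 − (33/31)·R1: [0, -444/31, -111/31, -333/31]
R3 ← R3 + (3/31)·R1: [0, -760/31, -190/31, -570/31]
R3 ← R3 − (190/111)·R2: [0, 0, 0, 0]
2 nonzero rows, so rank(TM) = 2.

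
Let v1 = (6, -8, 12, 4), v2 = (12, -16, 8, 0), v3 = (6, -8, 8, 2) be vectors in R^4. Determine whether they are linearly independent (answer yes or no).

Form the matrix with these vectors as rows and row reduce.
R2 ← R2 − (2)·R1: [0, 0, -16, -8]
R3 ← R3 − R1: [0, 0, -4, -2]
R3 ← R3 − (1/4)·R2: [0, 0, 0, 0]
2 nonzero rows, so the 3 vectors span a space of dimension 2.
Since 2 < 3, the vectors are linearly dependent.

no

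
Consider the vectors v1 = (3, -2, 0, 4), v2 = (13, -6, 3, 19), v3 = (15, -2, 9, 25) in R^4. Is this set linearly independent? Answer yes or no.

Form the matrix with these vectors as rows and row reduce.
R2 ← R2 − (13/3)·R1: [0, 8/3, 3, 5/3]
R3 ← R3 − (5)·R1: [0, 8, 9, 5]
R3 ← R3 − (3)·R2: [0, 0, 0, 0]
2 nonzero rows, so the 3 vectors span a space of dimension 2.
Since 2 < 3, the vectors are linearly dependent.

no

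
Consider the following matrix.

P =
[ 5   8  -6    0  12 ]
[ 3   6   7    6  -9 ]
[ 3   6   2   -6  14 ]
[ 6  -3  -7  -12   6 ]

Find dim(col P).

Row reduce to echelon form.
R2 ← R2 − (3/5)·R1: [0, 6/5, 53/5, 6, -81/5]
R3 ← R3 − (3/5)·R1: [0, 6/5, 28/5, -6, 34/5]
R4 ← R4 − (6/5)·R1: [0, -63/5, 1/5, -12, -42/5]
R3 ← R3 − R2: [0, 0, -5, -12, 23]
R4 ← R4 + (21/2)·R2: [0, 0, 223/2, 51, -357/2]
R4 ← R4 + (223/10)·R3: [0, 0, 0, -1083/5, 1672/5]
Echelon form has 4 nonzero rows, so rank(P) = 4.
The column space has dimension equal to the rank: 4.

4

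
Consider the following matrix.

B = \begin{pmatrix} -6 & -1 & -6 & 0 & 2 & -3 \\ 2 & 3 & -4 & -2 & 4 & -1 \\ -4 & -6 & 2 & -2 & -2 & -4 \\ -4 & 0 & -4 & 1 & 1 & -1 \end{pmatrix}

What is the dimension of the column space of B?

3

Row reduce to echelon form.
R2 ← R2 + (1/3)·R1: [0, 8/3, -6, -2, 14/3, -2]
R3 ← R3 − (2/3)·R1: [0, -16/3, 6, -2, -10/3, -2]
R4 ← R4 − (2/3)·R1: [0, 2/3, 0, 1, -1/3, 1]
R3 ← R3 + (2)·R2: [0, 0, -6, -6, 6, -6]
R4 ← R4 − (1/4)·R2: [0, 0, 3/2, 3/2, -3/2, 3/2]
R4 ← R4 + (1/4)·R3: [0, 0, 0, 0, 0, 0]
Echelon form has 3 nonzero rows, so rank(B) = 3.
The column space has dimension equal to the rank: 3.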